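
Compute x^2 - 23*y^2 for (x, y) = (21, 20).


x^2 - d*y^2
= 21^2 - 23*20^2
= 441 - 9200
= -8759

-8759


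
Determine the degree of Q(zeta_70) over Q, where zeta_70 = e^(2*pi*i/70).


The degree equals Euler's totient phi(70).
70 = 2 * 5 * 7
phi(70) = 24

24


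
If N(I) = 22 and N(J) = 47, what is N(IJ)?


N(IJ) = N(I) * N(J)
= 22 * 47
= 1034

1034


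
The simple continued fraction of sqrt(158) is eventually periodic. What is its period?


Run the CF algorithm for sqrt(158).
a_0 = floor(sqrt(158)) = 12; set m_0=0, q_0=1.
Recurrence: m' = q*a - m,  q' = (d - m'^2)/q,  a' = floor((a_0 + m')/q').
  step 1: m=12, q=14, a=1
  step 2: m=2, q=11, a=1
  step 3: m=9, q=7, a=3
  step 4: m=12, q=2, a=12
  step 5: m=12, q=7, a=3
  step 6: m=9, q=11, a=1
  step 7: m=2, q=14, a=1
  step 8: m=12, q=1, a=24
a_8 = 2*a_0 = 24, so the period closes here.
sqrt(158) = [12; 1, 1, 3, 12, 3, 1, 1, 24]
Period length = 8

8


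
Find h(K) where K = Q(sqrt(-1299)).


K = Q(sqrt(-1299)). d mod 4 = 1, so D = disc(K) = d = -1299
h(K) equals the number of primitive reduced positive-definite forms (a, b, c) = a*x^2 + b*x*y + c*y^2 with b^2 - 4ac = D,
where reduced means |b| <= a <= c, with b >= 0 whenever |b| = a or a = c, and primitive means gcd(a, b, c) = 1.
Reduced forces 3a^2 <= |D| = 1299, so 1 <= a <= 20; b must have the parity of D, and c = (b^2 - D)/(4a) must be an integer >= a.
Enumerate a = 1..20, b in [-a, a]:
  a=1: (1, 1, 325)  [1]
  a=2: none
  a=3: (3, 3, 109)  [1]
  a=4: none
  a=5: (5, -1, 65), (5, 1, 65)  [2]
  a=6..12: none
  a=13: (13, -1, 25), (13, 1, 25)  [2]
  a=14: none
  a=15: (15, -9, 23), (15, 9, 23)  [2]
  a=16..20: none
Total reduced forms: 1 + 1 + 2 + 2 + 2 = 8
h = 8

8


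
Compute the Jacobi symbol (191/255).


Compute (191/255) via quadratic reciprocity:
  reciprocity: (191/255) -> -(255/191)
  reduce: (64/191)
  pull out 2: (2/191) = +1  (since 191 mod 8 = 7)
  pull out 2: (2/191) = +1  (since 191 mod 8 = 7)
  pull out 2: (2/191) = +1  (since 191 mod 8 = 7)
  pull out 2: (2/191) = +1  (since 191 mod 8 = 7)
  pull out 2: (2/191) = +1  (since 191 mod 8 = 7)
  pull out 2: (2/191) = +1  (since 191 mod 8 = 7)
  (1/191) = 1
Product of signs = -1

-1


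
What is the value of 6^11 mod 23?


p = 23 is prime and the exponent is (p-1)/2 = 11, so by Euler's criterion 6^11 = (6/23) = +1 or -1 mod 23.
Compute by square-and-multiply:
  11 = 8 + 2 + 1 (binary 1011)
  Repeated squaring mod 23: 6^1 = 6, 6^2 = 13, 6^4 = 8, 6^8 = 18
  6^11 = 6^8 * 6^2 * 6^1 = 18 * 13 * 6 mod 23
    18 * 13 = 234 = 4 mod 23
    4 * 6 = 24 = 1 mod 23
  6^11 = 1 mod 23
Result 1: 6 is a quadratic residue mod 23.
6^11 mod 23 = 1

1


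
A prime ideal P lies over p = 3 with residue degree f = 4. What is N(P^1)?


N(P^a) = p^(a*f)
= 3^(1*4)
= 3^4
= 81

81


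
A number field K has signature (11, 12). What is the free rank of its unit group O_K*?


By Dirichlet's unit theorem:
rank = r1 + r2 - 1
= 11 + 12 - 1
= 22

22


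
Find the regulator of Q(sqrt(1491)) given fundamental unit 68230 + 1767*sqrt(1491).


epsilon = 68230 + 1767*sqrt(1491)
= 136460.0000
R = ln(136460.0000)
= 11.8238

11.8238


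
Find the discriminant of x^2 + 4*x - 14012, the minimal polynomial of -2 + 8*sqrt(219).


The element -2 + 8*sqrt(219) has minimal polynomial:
x^2 + 4*x - 14012
Discriminant = (4)^2 - 4*(-14012)
= 16 + 56048
= 56064

56064


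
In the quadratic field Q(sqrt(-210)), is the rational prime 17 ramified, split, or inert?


K = Q(sqrt(-210)). Since d mod 4 = 2, disc(K) = -840.
Check p | disc: -840 mod 17 = 10.
p does not divide disc. Compute Legendre symbol (d/p):
11^((17-1)/2) mod 17 = -1
(d/p) = -1, so p is inert: (p) stays prime with e=1, f=2, g=1.
Therefore p is inert.

inert


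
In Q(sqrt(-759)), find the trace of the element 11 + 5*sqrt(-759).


Tr(a + b*sqrt(d)) = (a + b*sqrt(d)) + (a - b*sqrt(d)) = 2a
= 2 * (11)
= 22

22


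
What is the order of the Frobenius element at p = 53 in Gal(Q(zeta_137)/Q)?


The Frobenius at p in Gal(Q(zeta_n)/Q) = (Z/nZ)* is the class of p, so its order is ord_137(53), the smallest k >= 1 with 53^k = 1 mod 137.
n = 137 = 137, phi(137) = 136; the order divides phi(n).
Divisors of 136: 1, 2, 4, 8, 17, 34, 68, 136
Repeated squaring mod 137: 53^1 = 53, 53^2 = 69, 53^4 = 103, 53^8 = 60, 53^16 = 38, 53^32 = 74, 53^64 = 133, 53^128 = 16
Test divisors in increasing order:
  k=1: 53^1 = 53 mod 137
  k=2: 53^2 = 69 mod 137
  k=4: 53^4 = 103 mod 137
  k=8: 53^8 = 60 mod 137
  k=17: 53^17 = 38 * 53 = 96 mod 137
  k=34: 53^34 = 74 * 69 = 37 mod 137
  k=68: 53^68 = 133 * 103 = 136 mod 137
  k=136: 53^136 = 16 * 60 = 1 mod 137  <- first divisor giving 1
Order = 136

136


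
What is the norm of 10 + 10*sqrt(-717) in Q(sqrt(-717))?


N(a + b*sqrt(d)) = a^2 - d*b^2
= (10)^2 - (-717)*(10)^2
= 100 + 71700
= 71800

71800


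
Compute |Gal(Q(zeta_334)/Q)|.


|Gal(Q(zeta_334)/Q)| = phi(334)
= 166

166


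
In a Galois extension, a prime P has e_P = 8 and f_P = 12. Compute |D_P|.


|D_P| = e * f
= 8 * 12
= 96

96


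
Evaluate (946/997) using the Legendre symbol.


p = 997 is prime, so compute (946/997) with the reciprocity algorithm (Jacobi-symbol steps: pull out 2s via (2/n), flip via reciprocity, reduce):
  pull out 2: (2/997) = -1  (since 997 mod 8 = 5)
  reciprocity: (473/997) -> +(997/473)
  reduce: (51/473)
  reciprocity: (51/473) -> +(473/51)
  reduce: (14/51)
  pull out 2: (2/51) = -1  (since 51 mod 8 = 3)
  reciprocity: (7/51) -> -(51/7)
  reduce: (2/7)
  pull out 2: (2/7) = +1  (since 7 mod 8 = 7)
  (1/7) = 1
Product of signs = -1
(946/997) = -1

-1


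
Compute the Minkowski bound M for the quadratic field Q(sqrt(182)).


d = 182, d mod 4 = 2, so disc(K) = 4d = 728; |disc(K)| = 728
Real quadratic field, so n = 2, s = r2 = 0, r1 = 2
M = (n!/n^n) * (4/pi)^s * sqrt(|disc(K)|) = (2!/2^2) * (4/pi)^0 * sqrt(728)
= 0.5 * 1.000000 * 26.981475
= 13.4907

13.4907


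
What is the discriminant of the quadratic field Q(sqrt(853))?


For K = Q(sqrt(d)) with d squarefree: disc(K) = d if d = 1 mod 4, and disc(K) = 4d if d = 2 or 3 mod 4.
Here d = 853, and d mod 4 = 1.
d = 1 mod 4 (O_K = Z[(1+sqrt(d))/2]), so disc(K) = d = 853

853


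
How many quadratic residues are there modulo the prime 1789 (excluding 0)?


For prime p, the number of non-zero quadratic residues is (p-1)/2.
= (1789-1)/2
= 894

894


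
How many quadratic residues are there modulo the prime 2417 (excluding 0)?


For prime p, the number of non-zero quadratic residues is (p-1)/2.
= (2417-1)/2
= 1208

1208


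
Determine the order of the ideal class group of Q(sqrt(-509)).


K = Q(sqrt(-509)). d mod 4 = 3, so D = disc(K) = 4d = -2036
h(K) equals the number of primitive reduced positive-definite forms (a, b, c) = a*x^2 + b*x*y + c*y^2 with b^2 - 4ac = D,
where reduced means |b| <= a <= c, with b >= 0 whenever |b| = a or a = c, and primitive means gcd(a, b, c) = 1.
Reduced forces 3a^2 <= |D| = 2036, so 1 <= a <= 26; b must have the parity of D, and c = (b^2 - D)/(4a) must be an integer >= a.
Enumerate a = 1..26, b in [-a, a]:
  a=1: (1, 0, 509)  [1]
  a=2: (2, 2, 255)  [1]
  a=3: (3, -2, 170), (3, 2, 170)  [2]
  a=4: none
  a=5: (5, -2, 102), (5, 2, 102)  [2]
  a=6: (6, -2, 85), (6, 2, 85)  [2]
  a=7: (7, -6, 74), (7, 6, 74)  [2]
  a=8: none
  a=9: (9, -4, 57), (9, 4, 57)  [2]
  a=10: (10, -2, 51), (10, 2, 51)  [2]
  a=11..13: none
  a=14: (14, -6, 37), (14, 6, 37)  [2]
  a=15: (15, -8, 35), (15, -2, 34), (15, 2, 34), (15, 8, 35)  [4]
  a=16: none
  a=17: (17, -2, 30), (17, 2, 30)  [2]
  a=18: (18, -14, 31), (18, 14, 31)  [2]
  a=19: (19, -4, 27), (19, 4, 27)  [2]
  a=20: none
  a=21: (21, -20, 29), (21, -8, 25), (21, 8, 25), (21, 20, 29)  [4]
  a=22..26: none
Total reduced forms: 1 + 1 + 2 + 2 + 2 + 2 + 2 + 2 + 2 + 4 + 2 + 2 + 2 + 4 = 30
h = 30

30


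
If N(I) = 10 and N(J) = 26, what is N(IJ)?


N(IJ) = N(I) * N(J)
= 10 * 26
= 260

260


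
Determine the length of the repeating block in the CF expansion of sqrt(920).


Run the CF algorithm for sqrt(920).
a_0 = floor(sqrt(920)) = 30; set m_0=0, q_0=1.
Recurrence: m' = q*a - m,  q' = (d - m'^2)/q,  a' = floor((a_0 + m')/q').
  step 1: m=30, q=20, a=3
  step 2: m=30, q=1, a=60
a_2 = 2*a_0 = 60, so the period closes here.
sqrt(920) = [30; 3, 60]
Period length = 2

2


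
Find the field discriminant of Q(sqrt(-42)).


For K = Q(sqrt(d)) with d squarefree: disc(K) = d if d = 1 mod 4, and disc(K) = 4d if d = 2 or 3 mod 4.
Here d = -42, and d mod 4 = 2.
d = 2 mod 4, not 1 (O_K = Z[sqrt(d)]), so disc(K) = 4d = 4 * (-42) = -168

-168


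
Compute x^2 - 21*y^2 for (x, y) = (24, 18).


x^2 - d*y^2
= 24^2 - 21*18^2
= 576 - 6804
= -6228

-6228


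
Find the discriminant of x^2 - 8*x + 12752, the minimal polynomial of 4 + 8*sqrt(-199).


The element 4 + 8*sqrt(-199) has minimal polynomial:
x^2 - 8*x + 12752
Discriminant = (-8)^2 - 4*(12752)
= 64 - 51008
= -50944

-50944


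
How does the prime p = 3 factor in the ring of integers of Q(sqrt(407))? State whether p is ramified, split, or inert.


K = Q(sqrt(407)). Since d mod 4 = 3, disc(K) = 1628.
Check p | disc: 1628 mod 3 = 2.
p does not divide disc. Compute Legendre symbol (d/p):
2^((3-1)/2) mod 3 = -1
(d/p) = -1, so p is inert: (p) stays prime with e=1, f=2, g=1.
Therefore p is inert.

inert


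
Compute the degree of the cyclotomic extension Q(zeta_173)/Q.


The degree equals Euler's totient phi(173).
173 = 173
phi(173) = 172

172


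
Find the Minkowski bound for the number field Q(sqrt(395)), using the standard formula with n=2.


d = 395, d mod 4 = 3, so disc(K) = 4d = 1580; |disc(K)| = 1580
Real quadratic field, so n = 2, s = r2 = 0, r1 = 2
M = (n!/n^n) * (4/pi)^s * sqrt(|disc(K)|) = (2!/2^2) * (4/pi)^0 * sqrt(1580)
= 0.5 * 1.000000 * 39.749214
= 19.8746

19.8746


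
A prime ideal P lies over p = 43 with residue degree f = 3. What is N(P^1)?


N(P^a) = p^(a*f)
= 43^(1*3)
= 43^3
= 79507

79507


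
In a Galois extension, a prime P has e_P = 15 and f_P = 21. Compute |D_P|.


|D_P| = e * f
= 15 * 21
= 315

315


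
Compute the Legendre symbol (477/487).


p = 487 is prime, so compute (477/487) with the reciprocity algorithm (Jacobi-symbol steps: pull out 2s via (2/n), flip via reciprocity, reduce):
  reciprocity: (477/487) -> +(487/477)
  reduce: (10/477)
  pull out 2: (2/477) = -1  (since 477 mod 8 = 5)
  reciprocity: (5/477) -> +(477/5)
  reduce: (2/5)
  pull out 2: (2/5) = -1  (since 5 mod 8 = 5)
  (1/5) = 1
Product of signs = 1
(477/487) = 1

1


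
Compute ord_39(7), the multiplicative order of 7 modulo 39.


We want ord_39(7), the smallest k >= 1 with 7^k = 1 mod 39.
n = 39 = 3 * 13, phi(39) = 24; the order divides phi(n).
Divisors of 24: 1, 2, 3, 4, 6, 8, 12, 24
Repeated squaring mod 39: 7^1 = 7, 7^2 = 10, 7^4 = 22, 7^8 = 16, 7^16 = 22
Test divisors in increasing order:
  k=1: 7^1 = 7 mod 39
  k=2: 7^2 = 10 mod 39
  k=3: 7^3 = 10 * 7 = 31 mod 39
  k=4: 7^4 = 22 mod 39
  k=6: 7^6 = 22 * 10 = 25 mod 39
  k=8: 7^8 = 16 mod 39
  k=12: 7^12 = 16 * 22 = 1 mod 39  <- first divisor giving 1
Order = 12

12


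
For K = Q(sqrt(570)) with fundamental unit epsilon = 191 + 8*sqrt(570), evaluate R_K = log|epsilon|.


epsilon = 191 + 8*sqrt(570)
= 381.9974
R = ln(381.9974)
= 5.9454

5.9454


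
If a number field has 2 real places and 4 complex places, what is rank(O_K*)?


By Dirichlet's unit theorem:
rank = r1 + r2 - 1
= 2 + 4 - 1
= 5

5


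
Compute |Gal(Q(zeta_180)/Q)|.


|Gal(Q(zeta_180)/Q)| = phi(180)
= 48

48


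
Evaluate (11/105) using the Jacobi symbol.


Compute (11/105) via quadratic reciprocity:
  reciprocity: (11/105) -> +(105/11)
  reduce: (6/11)
  pull out 2: (2/11) = -1  (since 11 mod 8 = 3)
  reciprocity: (3/11) -> -(11/3)
  reduce: (2/3)
  pull out 2: (2/3) = -1  (since 3 mod 8 = 3)
  (1/3) = 1
Product of signs = -1

-1


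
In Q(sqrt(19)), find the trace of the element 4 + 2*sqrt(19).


Tr(a + b*sqrt(d)) = (a + b*sqrt(d)) + (a - b*sqrt(d)) = 2a
= 2 * (4)
= 8

8


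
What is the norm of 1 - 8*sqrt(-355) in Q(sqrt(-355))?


N(a + b*sqrt(d)) = a^2 - d*b^2
= (1)^2 - (-355)*(-8)^2
= 1 + 22720
= 22721

22721


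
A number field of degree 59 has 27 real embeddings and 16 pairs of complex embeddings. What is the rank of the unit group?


By Dirichlet's unit theorem:
rank = r1 + r2 - 1
= 27 + 16 - 1
= 42

42


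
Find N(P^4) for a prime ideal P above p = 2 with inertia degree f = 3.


N(P^a) = p^(a*f)
= 2^(4*3)
= 2^12
= 4096

4096


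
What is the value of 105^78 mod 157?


p = 157 is prime and the exponent is (p-1)/2 = 78, so by Euler's criterion 105^78 = (105/157) = +1 or -1 mod 157.
Compute by square-and-multiply:
  78 = 64 + 8 + 4 + 2 (binary 1001110)
  Repeated squaring mod 157: 105^1 = 105, 105^2 = 35, 105^4 = 126, 105^8 = 19, 105^16 = 47, 105^32 = 11, 105^64 = 121
  105^78 = 105^64 * 105^8 * 105^4 * 105^2 = 121 * 19 * 126 * 35 mod 157
    121 * 19 = 2299 = 101 mod 157
    101 * 126 = 12726 = 9 mod 157
    9 * 35 = 315 = 1 mod 157
  105^78 = 1 mod 157
Result 1: 105 is a quadratic residue mod 157.
105^78 mod 157 = 1

1


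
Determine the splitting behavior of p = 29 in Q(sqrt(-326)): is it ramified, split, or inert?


K = Q(sqrt(-326)). Since d mod 4 = 2, disc(K) = -1304.
Check p | disc: -1304 mod 29 = 1.
p does not divide disc. Compute Legendre symbol (d/p):
22^((29-1)/2) mod 29 = 1
(d/p) = 1, so p splits: (p) = P*P' with e=1, f=1, g=2.
Therefore p is split.

split


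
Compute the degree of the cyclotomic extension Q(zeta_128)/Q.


The degree equals Euler's totient phi(128).
128 = 2^7
phi(128) = 64

64


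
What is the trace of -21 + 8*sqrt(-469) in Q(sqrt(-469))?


Tr(a + b*sqrt(d)) = (a + b*sqrt(d)) + (a - b*sqrt(d)) = 2a
= 2 * (-21)
= -42

-42


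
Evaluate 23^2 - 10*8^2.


x^2 - d*y^2
= 23^2 - 10*8^2
= 529 - 640
= -111

-111


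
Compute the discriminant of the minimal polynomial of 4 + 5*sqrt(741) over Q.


The element 4 + 5*sqrt(741) has minimal polynomial:
x^2 - 8*x - 18509
Discriminant = (-8)^2 - 4*(-18509)
= 64 + 74036
= 74100

74100


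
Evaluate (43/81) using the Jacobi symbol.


Compute (43/81) via quadratic reciprocity:
  reciprocity: (43/81) -> +(81/43)
  reduce: (38/43)
  pull out 2: (2/43) = -1  (since 43 mod 8 = 3)
  reciprocity: (19/43) -> -(43/19)
  reduce: (5/19)
  reciprocity: (5/19) -> +(19/5)
  reduce: (4/5)
  pull out 2: (2/5) = -1  (since 5 mod 8 = 5)
  pull out 2: (2/5) = -1  (since 5 mod 8 = 5)
  (1/5) = 1
Product of signs = 1

1


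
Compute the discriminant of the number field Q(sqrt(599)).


For K = Q(sqrt(d)) with d squarefree: disc(K) = d if d = 1 mod 4, and disc(K) = 4d if d = 2 or 3 mod 4.
Here d = 599, and d mod 4 = 3.
d = 3 mod 4, not 1 (O_K = Z[sqrt(d)]), so disc(K) = 4d = 4 * (599) = 2396

2396


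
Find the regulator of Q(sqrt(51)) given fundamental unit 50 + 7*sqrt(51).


epsilon = 50 + 7*sqrt(51)
= 99.9900
R = ln(99.9900)
= 4.6051

4.6051


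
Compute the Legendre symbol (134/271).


p = 271 is prime, so compute (134/271) with the reciprocity algorithm (Jacobi-symbol steps: pull out 2s via (2/n), flip via reciprocity, reduce):
  pull out 2: (2/271) = +1  (since 271 mod 8 = 7)
  reciprocity: (67/271) -> -(271/67)
  reduce: (3/67)
  reciprocity: (3/67) -> -(67/3)
  reduce: (1/3)
  (1/3) = 1
Product of signs = 1
(134/271) = 1

1


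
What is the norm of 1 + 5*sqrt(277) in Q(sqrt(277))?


N(a + b*sqrt(d)) = a^2 - d*b^2
= (1)^2 - (277)*(5)^2
= 1 - 6925
= -6924

-6924


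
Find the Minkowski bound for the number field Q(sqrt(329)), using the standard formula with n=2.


d = 329, d mod 4 = 1, so disc(K) = d = 329; |disc(K)| = 329
Real quadratic field, so n = 2, s = r2 = 0, r1 = 2
M = (n!/n^n) * (4/pi)^s * sqrt(|disc(K)|) = (2!/2^2) * (4/pi)^0 * sqrt(329)
= 0.5 * 1.000000 * 18.138357
= 9.0692

9.0692


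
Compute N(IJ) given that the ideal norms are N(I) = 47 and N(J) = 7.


N(IJ) = N(I) * N(J)
= 47 * 7
= 329

329


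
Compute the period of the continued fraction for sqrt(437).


Run the CF algorithm for sqrt(437).
a_0 = floor(sqrt(437)) = 20; set m_0=0, q_0=1.
Recurrence: m' = q*a - m,  q' = (d - m'^2)/q,  a' = floor((a_0 + m')/q').
  step 1: m=20, q=37, a=1
  step 2: m=17, q=4, a=9
  step 3: m=19, q=19, a=2
  step 4: m=19, q=4, a=9
  step 5: m=17, q=37, a=1
  step 6: m=20, q=1, a=40
a_6 = 2*a_0 = 40, so the period closes here.
sqrt(437) = [20; 1, 9, 2, 9, 1, 40]
Period length = 6

6


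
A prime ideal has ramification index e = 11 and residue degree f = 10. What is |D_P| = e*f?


|D_P| = e * f
= 11 * 10
= 110

110


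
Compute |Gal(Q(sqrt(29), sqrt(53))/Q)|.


The 2 square roots of distinct primes are multiplicatively independent over Q,
so [K:Q] = 2^2 and Gal(K/Q) is isomorphic to (Z/2Z)^2.
|Gal| = 2^2 = 4

4


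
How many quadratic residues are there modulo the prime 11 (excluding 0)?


For prime p, the number of non-zero quadratic residues is (p-1)/2.
= (11-1)/2
= 5

5


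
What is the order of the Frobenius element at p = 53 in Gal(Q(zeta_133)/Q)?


The Frobenius at p in Gal(Q(zeta_n)/Q) = (Z/nZ)* is the class of p, so its order is ord_133(53), the smallest k >= 1 with 53^k = 1 mod 133.
n = 133 = 7 * 19, phi(133) = 108; the order divides phi(n).
Divisors of 108: 1, 2, 3, 4, 6, 9, 12, 18, 27, 36, 54, 108
Repeated squaring mod 133: 53^1 = 53, 53^2 = 16, 53^4 = 123, 53^8 = 100, 53^16 = 25, 53^32 = 93, 53^64 = 4
Test divisors in increasing order:
  k=1: 53^1 = 53 mod 133
  k=2: 53^2 = 16 mod 133
  k=3: 53^3 = 16 * 53 = 50 mod 133
  k=4: 53^4 = 123 mod 133
  k=6: 53^6 = 123 * 16 = 106 mod 133
  k=9: 53^9 = 100 * 53 = 113 mod 133
  k=12: 53^12 = 100 * 123 = 64 mod 133
  k=18: 53^18 = 25 * 16 = 1 mod 133  <- first divisor giving 1
Order = 18

18


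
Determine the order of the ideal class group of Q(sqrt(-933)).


K = Q(sqrt(-933)). d mod 4 = 3, so D = disc(K) = 4d = -3732
h(K) equals the number of primitive reduced positive-definite forms (a, b, c) = a*x^2 + b*x*y + c*y^2 with b^2 - 4ac = D,
where reduced means |b| <= a <= c, with b >= 0 whenever |b| = a or a = c, and primitive means gcd(a, b, c) = 1.
Reduced forces 3a^2 <= |D| = 3732, so 1 <= a <= 35; b must have the parity of D, and c = (b^2 - D)/(4a) must be an integer >= a.
Enumerate a = 1..35, b in [-a, a]:
  a=1: (1, 0, 933)  [1]
  a=2: (2, 2, 467)  [1]
  a=3: (3, 0, 311)  [1]
  a=4..5: none
  a=6: (6, 6, 157)  [1]
  a=7..12: none
  a=13: (13, -8, 73), (13, 8, 73)  [2]
  a=14..16: none
  a=17: (17, -12, 57), (17, 12, 57)  [2]
  a=18: none
  a=19: (19, -12, 51), (19, 12, 51)  [2]
  a=20..25: none
  a=26: (26, -18, 39), (26, 18, 39)  [2]
  a=27..28: none
  a=29: (29, -26, 38), (29, 26, 38)  [2]
  a=30: none
  a=31: (31, -22, 34), (31, 22, 34)  [2]
  a=32..35: none
Total reduced forms: 1 + 1 + 1 + 1 + 2 + 2 + 2 + 2 + 2 + 2 = 16
h = 16

16


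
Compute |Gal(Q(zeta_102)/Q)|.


|Gal(Q(zeta_102)/Q)| = phi(102)
= 32

32


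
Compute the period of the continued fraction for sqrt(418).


Run the CF algorithm for sqrt(418).
a_0 = floor(sqrt(418)) = 20; set m_0=0, q_0=1.
Recurrence: m' = q*a - m,  q' = (d - m'^2)/q,  a' = floor((a_0 + m')/q').
  step 1: m=20, q=18, a=2
  step 2: m=16, q=9, a=4
  step 3: m=20, q=2, a=20
  step 4: m=20, q=9, a=4
  step 5: m=16, q=18, a=2
  step 6: m=20, q=1, a=40
a_6 = 2*a_0 = 40, so the period closes here.
sqrt(418) = [20; 2, 4, 20, 4, 2, 40]
Period length = 6

6


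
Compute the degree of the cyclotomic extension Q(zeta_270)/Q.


The degree equals Euler's totient phi(270).
270 = 2 * 3^3 * 5
phi(270) = 72

72


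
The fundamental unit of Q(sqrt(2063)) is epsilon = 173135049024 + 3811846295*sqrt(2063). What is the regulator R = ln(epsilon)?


epsilon = 173135049024 + 3811846295*sqrt(2063)
= 3.4627e+11
R = ln(3.4627e+11)
= 26.5705

26.5705


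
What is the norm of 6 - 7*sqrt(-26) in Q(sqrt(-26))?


N(a + b*sqrt(d)) = a^2 - d*b^2
= (6)^2 - (-26)*(-7)^2
= 36 + 1274
= 1310

1310


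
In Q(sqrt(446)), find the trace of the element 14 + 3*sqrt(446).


Tr(a + b*sqrt(d)) = (a + b*sqrt(d)) + (a - b*sqrt(d)) = 2a
= 2 * (14)
= 28

28


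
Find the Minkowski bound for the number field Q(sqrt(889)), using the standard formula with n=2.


d = 889, d mod 4 = 1, so disc(K) = d = 889; |disc(K)| = 889
Real quadratic field, so n = 2, s = r2 = 0, r1 = 2
M = (n!/n^n) * (4/pi)^s * sqrt(|disc(K)|) = (2!/2^2) * (4/pi)^0 * sqrt(889)
= 0.5 * 1.000000 * 29.816103
= 14.9081

14.9081


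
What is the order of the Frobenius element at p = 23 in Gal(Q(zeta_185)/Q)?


The Frobenius at p in Gal(Q(zeta_n)/Q) = (Z/nZ)* is the class of p, so its order is ord_185(23), the smallest k >= 1 with 23^k = 1 mod 185.
n = 185 = 5 * 37, phi(185) = 144; the order divides phi(n).
Divisors of 144: 1, 2, 3, 4, 6, 8, 9, 12, 16, 18, 24, 36, 48, 72, 144
Repeated squaring mod 185: 23^1 = 23, 23^2 = 159, 23^4 = 121, 23^8 = 26, 23^16 = 121, 23^32 = 26, 23^64 = 121, 23^128 = 26
Test divisors in increasing order:
  k=1: 23^1 = 23 mod 185
  k=2: 23^2 = 159 mod 185
  k=3: 23^3 = 159 * 23 = 142 mod 185
  k=4: 23^4 = 121 mod 185
  k=6: 23^6 = 121 * 159 = 184 mod 185
  k=8: 23^8 = 26 mod 185
  k=9: 23^9 = 26 * 23 = 43 mod 185
  k=12: 23^12 = 26 * 121 = 1 mod 185  <- first divisor giving 1
Order = 12

12


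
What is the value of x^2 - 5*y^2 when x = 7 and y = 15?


x^2 - d*y^2
= 7^2 - 5*15^2
= 49 - 1125
= -1076

-1076


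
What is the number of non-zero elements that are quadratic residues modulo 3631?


For prime p, the number of non-zero quadratic residues is (p-1)/2.
= (3631-1)/2
= 1815

1815


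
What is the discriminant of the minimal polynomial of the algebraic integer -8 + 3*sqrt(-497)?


The element -8 + 3*sqrt(-497) has minimal polynomial:
x^2 + 16*x + 4537
Discriminant = (16)^2 - 4*(4537)
= 256 - 18148
= -17892

-17892


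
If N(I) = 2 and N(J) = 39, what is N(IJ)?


N(IJ) = N(I) * N(J)
= 2 * 39
= 78

78


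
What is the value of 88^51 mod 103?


p = 103 is prime and the exponent is (p-1)/2 = 51, so by Euler's criterion 88^51 = (88/103) = +1 or -1 mod 103.
Compute by square-and-multiply:
  51 = 32 + 16 + 2 + 1 (binary 110011)
  Repeated squaring mod 103: 88^1 = 88, 88^2 = 19, 88^4 = 52, 88^8 = 26, 88^16 = 58, 88^32 = 68
  88^51 = 88^32 * 88^16 * 88^2 * 88^1 = 68 * 58 * 19 * 88 mod 103
    68 * 58 = 3944 = 30 mod 103
    30 * 19 = 570 = 55 mod 103
    55 * 88 = 4840 = 102 mod 103
  88^51 = 102 mod 103
Result 102 = p - 1 = -1 mod 103: 88 is a quadratic non-residue mod 103. As a residue in [0, p-1] the value is 102.
88^51 mod 103 = 102

102


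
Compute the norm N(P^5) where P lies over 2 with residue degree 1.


N(P^a) = p^(a*f)
= 2^(5*1)
= 2^5
= 32

32


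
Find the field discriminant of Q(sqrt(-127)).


For K = Q(sqrt(d)) with d squarefree: disc(K) = d if d = 1 mod 4, and disc(K) = 4d if d = 2 or 3 mod 4.
Here d = -127, and d mod 4 = 1.
d = 1 mod 4 (O_K = Z[(1+sqrt(d))/2]), so disc(K) = d = -127

-127


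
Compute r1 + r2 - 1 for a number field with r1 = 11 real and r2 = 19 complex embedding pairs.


By Dirichlet's unit theorem:
rank = r1 + r2 - 1
= 11 + 19 - 1
= 29

29


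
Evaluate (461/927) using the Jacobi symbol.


Compute (461/927) via quadratic reciprocity:
  reciprocity: (461/927) -> +(927/461)
  reduce: (5/461)
  reciprocity: (5/461) -> +(461/5)
  reduce: (1/5)
  (1/5) = 1
Product of signs = 1

1


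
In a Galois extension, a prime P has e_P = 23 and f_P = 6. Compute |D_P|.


|D_P| = e * f
= 23 * 6
= 138

138


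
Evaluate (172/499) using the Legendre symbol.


p = 499 is prime, so compute (172/499) with the reciprocity algorithm (Jacobi-symbol steps: pull out 2s via (2/n), flip via reciprocity, reduce):
  pull out 2: (2/499) = -1  (since 499 mod 8 = 3)
  pull out 2: (2/499) = -1  (since 499 mod 8 = 3)
  reciprocity: (43/499) -> -(499/43)
  reduce: (26/43)
  pull out 2: (2/43) = -1  (since 43 mod 8 = 3)
  reciprocity: (13/43) -> +(43/13)
  reduce: (4/13)
  pull out 2: (2/13) = -1  (since 13 mod 8 = 5)
  pull out 2: (2/13) = -1  (since 13 mod 8 = 5)
  (1/13) = 1
Product of signs = 1
(172/499) = 1

1


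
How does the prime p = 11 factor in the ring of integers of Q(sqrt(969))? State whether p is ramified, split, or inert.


K = Q(sqrt(969)). Since d mod 4 = 1, disc(K) = 969.
Check p | disc: 969 mod 11 = 1.
p does not divide disc. Compute Legendre symbol (d/p):
1^((11-1)/2) mod 11 = 1
(d/p) = 1, so p splits: (p) = P*P' with e=1, f=1, g=2.
Therefore p is split.

split


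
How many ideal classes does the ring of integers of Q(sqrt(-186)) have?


K = Q(sqrt(-186)). d mod 4 = 2, so D = disc(K) = 4d = -744
h(K) equals the number of primitive reduced positive-definite forms (a, b, c) = a*x^2 + b*x*y + c*y^2 with b^2 - 4ac = D,
where reduced means |b| <= a <= c, with b >= 0 whenever |b| = a or a = c, and primitive means gcd(a, b, c) = 1.
Reduced forces 3a^2 <= |D| = 744, so 1 <= a <= 15; b must have the parity of D, and c = (b^2 - D)/(4a) must be an integer >= a.
Enumerate a = 1..15, b in [-a, a]:
  a=1: (1, 0, 186)  [1]
  a=2: (2, 0, 93)  [1]
  a=3: (3, 0, 62)  [1]
  a=4: none
  a=5: (5, -4, 38), (5, 4, 38)  [2]
  a=6: (6, 0, 31)  [1]
  a=7..9: none
  a=10: (10, -4, 19), (10, 4, 19)  [2]
  a=11: (11, -2, 17), (11, 2, 17)  [2]
  a=12: none
  a=13: (13, -6, 15), (13, 6, 15)  [2]
  a=14..15: none
Total reduced forms: 1 + 1 + 1 + 2 + 1 + 2 + 2 + 2 = 12
h = 12

12


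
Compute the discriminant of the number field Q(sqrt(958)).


For K = Q(sqrt(d)) with d squarefree: disc(K) = d if d = 1 mod 4, and disc(K) = 4d if d = 2 or 3 mod 4.
Here d = 958, and d mod 4 = 2.
d = 2 mod 4, not 1 (O_K = Z[sqrt(d)]), so disc(K) = 4d = 4 * (958) = 3832

3832


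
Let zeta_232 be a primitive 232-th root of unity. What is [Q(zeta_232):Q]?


The degree equals Euler's totient phi(232).
232 = 2^3 * 29
phi(232) = 112

112


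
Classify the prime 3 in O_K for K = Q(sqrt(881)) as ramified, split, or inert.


K = Q(sqrt(881)). Since d mod 4 = 1, disc(K) = 881.
Check p | disc: 881 mod 3 = 2.
p does not divide disc. Compute Legendre symbol (d/p):
2^((3-1)/2) mod 3 = -1
(d/p) = -1, so p is inert: (p) stays prime with e=1, f=2, g=1.
Therefore p is inert.

inert


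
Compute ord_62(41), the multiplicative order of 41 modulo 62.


We want ord_62(41), the smallest k >= 1 with 41^k = 1 mod 62.
n = 62 = 2 * 31, phi(62) = 30; the order divides phi(n).
Divisors of 30: 1, 2, 3, 5, 6, 10, 15, 30
Repeated squaring mod 62: 41^1 = 41, 41^2 = 7, 41^4 = 49, 41^8 = 45, 41^16 = 41
Test divisors in increasing order:
  k=1: 41^1 = 41 mod 62
  k=2: 41^2 = 7 mod 62
  k=3: 41^3 = 7 * 41 = 39 mod 62
  k=5: 41^5 = 49 * 41 = 25 mod 62
  k=6: 41^6 = 49 * 7 = 33 mod 62
  k=10: 41^10 = 45 * 7 = 5 mod 62
  k=15: 41^15 = 45 * 49 * 7 * 41 = 1 mod 62  <- first divisor giving 1
Order = 15

15


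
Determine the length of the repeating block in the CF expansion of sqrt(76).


Run the CF algorithm for sqrt(76).
a_0 = floor(sqrt(76)) = 8; set m_0=0, q_0=1.
Recurrence: m' = q*a - m,  q' = (d - m'^2)/q,  a' = floor((a_0 + m')/q').
  step 1: m=8, q=12, a=1
  step 2: m=4, q=5, a=2
  step 3: m=6, q=8, a=1
  step 4: m=2, q=9, a=1
  step 5: m=7, q=3, a=5
  step 6: m=8, q=4, a=4
  step 7: m=8, q=3, a=5
  step 8: m=7, q=9, a=1
  step 9: m=2, q=8, a=1
  step 10: m=6, q=5, a=2
  step 11: m=4, q=12, a=1
  step 12: m=8, q=1, a=16
a_12 = 2*a_0 = 16, so the period closes here.
sqrt(76) = [8; 1, 2, 1, 1, 5, 4, 5, 1, 1, 2, 1, 16]
Period length = 12

12


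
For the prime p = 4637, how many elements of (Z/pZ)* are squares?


For prime p, the number of non-zero quadratic residues is (p-1)/2.
= (4637-1)/2
= 2318

2318


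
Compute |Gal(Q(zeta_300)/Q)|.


|Gal(Q(zeta_300)/Q)| = phi(300)
= 80

80


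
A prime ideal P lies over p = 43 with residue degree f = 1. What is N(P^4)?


N(P^a) = p^(a*f)
= 43^(4*1)
= 43^4
= 3418801

3418801


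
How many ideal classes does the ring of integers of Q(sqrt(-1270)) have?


K = Q(sqrt(-1270)). d mod 4 = 2, so D = disc(K) = 4d = -5080
h(K) equals the number of primitive reduced positive-definite forms (a, b, c) = a*x^2 + b*x*y + c*y^2 with b^2 - 4ac = D,
where reduced means |b| <= a <= c, with b >= 0 whenever |b| = a or a = c, and primitive means gcd(a, b, c) = 1.
Reduced forces 3a^2 <= |D| = 5080, so 1 <= a <= 41; b must have the parity of D, and c = (b^2 - D)/(4a) must be an integer >= a.
Enumerate a = 1..41, b in [-a, a]:
  a=1: (1, 0, 1270)  [1]
  a=2: (2, 0, 635)  [1]
  a=3..4: none
  a=5: (5, 0, 254)  [1]
  a=6: none
  a=7: (7, -4, 182), (7, 4, 182)  [2]
  a=8..9: none
  a=10: (10, 0, 127)  [1]
  a=11..12: none
  a=13: (13, -4, 98), (13, 4, 98)  [2]
  a=14: (14, -4, 91), (14, 4, 91)  [2]
  a=15..22: none
  a=23: (23, -16, 58), (23, 16, 58)  [2]
  a=24..25: none
  a=26: (26, -4, 49), (26, 4, 49)  [2]
  a=27..28: none
  a=29: (29, -16, 46), (29, 16, 46)  [2]
  a=30: none
  a=31: (31, -2, 41), (31, 2, 41)  [2]
  a=32..34: none
  a=35: (35, -10, 37), (35, 10, 37)  [2]
  a=36..41: none
Total reduced forms: 1 + 1 + 1 + 2 + 1 + 2 + 2 + 2 + 2 + 2 + 2 + 2 = 20
h = 20

20


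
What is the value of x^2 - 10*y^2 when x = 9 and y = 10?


x^2 - d*y^2
= 9^2 - 10*10^2
= 81 - 1000
= -919

-919


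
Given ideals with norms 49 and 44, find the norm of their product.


N(IJ) = N(I) * N(J)
= 49 * 44
= 2156

2156


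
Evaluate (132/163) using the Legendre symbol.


p = 163 is prime, so compute (132/163) with the reciprocity algorithm (Jacobi-symbol steps: pull out 2s via (2/n), flip via reciprocity, reduce):
  pull out 2: (2/163) = -1  (since 163 mod 8 = 3)
  pull out 2: (2/163) = -1  (since 163 mod 8 = 3)
  reciprocity: (33/163) -> +(163/33)
  reduce: (31/33)
  reciprocity: (31/33) -> +(33/31)
  reduce: (2/31)
  pull out 2: (2/31) = +1  (since 31 mod 8 = 7)
  (1/31) = 1
Product of signs = 1
(132/163) = 1

1


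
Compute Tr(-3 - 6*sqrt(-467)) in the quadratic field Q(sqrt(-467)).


Tr(a + b*sqrt(d)) = (a + b*sqrt(d)) + (a - b*sqrt(d)) = 2a
= 2 * (-3)
= -6

-6


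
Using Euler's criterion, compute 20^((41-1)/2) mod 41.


p = 41 is prime and the exponent is (p-1)/2 = 20, so by Euler's criterion 20^20 = (20/41) = +1 or -1 mod 41.
Compute by square-and-multiply:
  20 = 16 + 4 (binary 10100)
  Repeated squaring mod 41: 20^1 = 20, 20^2 = 31, 20^4 = 18, 20^8 = 37, 20^16 = 16
  20^20 = 20^16 * 20^4 = 16 * 18 mod 41
    16 * 18 = 288 = 1 mod 41
  20^20 = 1 mod 41
Result 1: 20 is a quadratic residue mod 41.
20^20 mod 41 = 1

1


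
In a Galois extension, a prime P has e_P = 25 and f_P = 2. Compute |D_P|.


|D_P| = e * f
= 25 * 2
= 50

50


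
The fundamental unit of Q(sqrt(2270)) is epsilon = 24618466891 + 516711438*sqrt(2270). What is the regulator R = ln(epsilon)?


epsilon = 24618466891 + 516711438*sqrt(2270)
= 4.9237e+10
R = ln(4.9237e+10)
= 24.6199

24.6199


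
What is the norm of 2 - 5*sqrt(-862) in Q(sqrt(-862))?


N(a + b*sqrt(d)) = a^2 - d*b^2
= (2)^2 - (-862)*(-5)^2
= 4 + 21550
= 21554

21554


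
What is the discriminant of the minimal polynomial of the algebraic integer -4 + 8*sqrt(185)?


The element -4 + 8*sqrt(185) has minimal polynomial:
x^2 + 8*x - 11824
Discriminant = (8)^2 - 4*(-11824)
= 64 + 47296
= 47360

47360


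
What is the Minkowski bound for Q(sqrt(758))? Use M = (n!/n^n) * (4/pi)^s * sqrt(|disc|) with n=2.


d = 758, d mod 4 = 2, so disc(K) = 4d = 3032; |disc(K)| = 3032
Real quadratic field, so n = 2, s = r2 = 0, r1 = 2
M = (n!/n^n) * (4/pi)^s * sqrt(|disc(K)|) = (2!/2^2) * (4/pi)^0 * sqrt(3032)
= 0.5 * 1.000000 * 55.063600
= 27.5318

27.5318


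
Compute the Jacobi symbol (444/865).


Compute (444/865) via quadratic reciprocity:
  pull out 2: (2/865) = +1  (since 865 mod 8 = 1)
  pull out 2: (2/865) = +1  (since 865 mod 8 = 1)
  reciprocity: (111/865) -> +(865/111)
  reduce: (88/111)
  pull out 2: (2/111) = +1  (since 111 mod 8 = 7)
  pull out 2: (2/111) = +1  (since 111 mod 8 = 7)
  pull out 2: (2/111) = +1  (since 111 mod 8 = 7)
  reciprocity: (11/111) -> -(111/11)
  reduce: (1/11)
  (1/11) = 1
Product of signs = -1

-1


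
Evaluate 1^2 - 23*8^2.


x^2 - d*y^2
= 1^2 - 23*8^2
= 1 - 1472
= -1471

-1471


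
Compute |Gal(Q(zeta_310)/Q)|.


|Gal(Q(zeta_310)/Q)| = phi(310)
= 120

120


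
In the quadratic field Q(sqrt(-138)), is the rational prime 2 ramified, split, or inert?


K = Q(sqrt(-138)). Since d mod 4 = 2, disc(K) = -552.
Check p | disc: -552 mod 2 = 0.
p divides disc, so p ramifies: (p) = P^2 with e=2, f=1, g=1.
Therefore p is ramified.

ramified


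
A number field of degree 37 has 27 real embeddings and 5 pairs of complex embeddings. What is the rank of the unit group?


By Dirichlet's unit theorem:
rank = r1 + r2 - 1
= 27 + 5 - 1
= 31

31


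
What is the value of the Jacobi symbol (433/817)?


Compute (433/817) via quadratic reciprocity:
  reciprocity: (433/817) -> +(817/433)
  reduce: (384/433)
  pull out 2: (2/433) = +1  (since 433 mod 8 = 1)
  pull out 2: (2/433) = +1  (since 433 mod 8 = 1)
  pull out 2: (2/433) = +1  (since 433 mod 8 = 1)
  pull out 2: (2/433) = +1  (since 433 mod 8 = 1)
  pull out 2: (2/433) = +1  (since 433 mod 8 = 1)
  pull out 2: (2/433) = +1  (since 433 mod 8 = 1)
  pull out 2: (2/433) = +1  (since 433 mod 8 = 1)
  reciprocity: (3/433) -> +(433/3)
  reduce: (1/3)
  (1/3) = 1
Product of signs = 1

1


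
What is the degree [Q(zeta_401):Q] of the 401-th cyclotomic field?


The degree equals Euler's totient phi(401).
401 = 401
phi(401) = 400

400


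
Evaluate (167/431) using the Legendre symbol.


p = 431 is prime, so compute (167/431) with the reciprocity algorithm (Jacobi-symbol steps: pull out 2s via (2/n), flip via reciprocity, reduce):
  reciprocity: (167/431) -> -(431/167)
  reduce: (97/167)
  reciprocity: (97/167) -> +(167/97)
  reduce: (70/97)
  pull out 2: (2/97) = +1  (since 97 mod 8 = 1)
  reciprocity: (35/97) -> +(97/35)
  reduce: (27/35)
  reciprocity: (27/35) -> -(35/27)
  reduce: (8/27)
  pull out 2: (2/27) = -1  (since 27 mod 8 = 3)
  pull out 2: (2/27) = -1  (since 27 mod 8 = 3)
  pull out 2: (2/27) = -1  (since 27 mod 8 = 3)
  (1/27) = 1
Product of signs = -1
(167/431) = -1

-1


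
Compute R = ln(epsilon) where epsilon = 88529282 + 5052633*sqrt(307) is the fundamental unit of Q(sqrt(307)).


epsilon = 88529282 + 5052633*sqrt(307)
= 1.7706e+08
R = ln(1.7706e+08)
= 18.9920

18.9920


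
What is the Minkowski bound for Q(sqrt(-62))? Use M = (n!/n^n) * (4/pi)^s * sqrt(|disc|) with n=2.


d = -62, d mod 4 = 2, so disc(K) = 4d = -248; |disc(K)| = 248
Imaginary quadratic field, so n = 2, s = r2 = 1, r1 = 0
M = (n!/n^n) * (4/pi)^s * sqrt(|disc(K)|) = (2!/2^2) * (4/pi)^1 * sqrt(248)
= 0.5 * 1.273240 * 15.748016
= 10.0255

10.0255


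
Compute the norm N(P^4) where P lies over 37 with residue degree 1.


N(P^a) = p^(a*f)
= 37^(4*1)
= 37^4
= 1874161

1874161


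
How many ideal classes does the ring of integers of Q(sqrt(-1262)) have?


K = Q(sqrt(-1262)). d mod 4 = 2, so D = disc(K) = 4d = -5048
h(K) equals the number of primitive reduced positive-definite forms (a, b, c) = a*x^2 + b*x*y + c*y^2 with b^2 - 4ac = D,
where reduced means |b| <= a <= c, with b >= 0 whenever |b| = a or a = c, and primitive means gcd(a, b, c) = 1.
Reduced forces 3a^2 <= |D| = 5048, so 1 <= a <= 41; b must have the parity of D, and c = (b^2 - D)/(4a) must be an integer >= a.
Enumerate a = 1..41, b in [-a, a]:
  a=1: (1, 0, 1262)  [1]
  a=2: (2, 0, 631)  [1]
  a=3: (3, -2, 421), (3, 2, 421)  [2]
  a=4..5: none
  a=6: (6, -4, 211), (6, 4, 211)  [2]
  a=7..8: none
  a=9: (9, -8, 142), (9, 8, 142)  [2]
  a=10: none
  a=11: (11, -10, 117), (11, 10, 117)  [2]
  a=12: none
  a=13: (13, -10, 99), (13, 10, 99)  [2]
  a=14..16: none
  a=17: (17, -16, 78), (17, 16, 78)  [2]
  a=18: (18, -8, 71), (18, 8, 71)  [2]
  a=19: (19, -14, 69), (19, 14, 69)  [2]
  a=20..21: none
  a=22: (22, -12, 59), (22, 12, 59)  [2]
  a=23: (23, -14, 57), (23, 14, 57)  [2]
  a=24..25: none
  a=26: (26, -16, 51), (26, 16, 51)  [2]
  a=27: (27, -26, 53), (27, 26, 53)  [2]
  a=28..30: none
  a=31: (31, -6, 41), (31, 6, 41)  [2]
  a=32: none
  a=33: (33, -32, 46), (33, -10, 39), (33, 10, 39), (33, 32, 46)  [4]
  a=34: (34, -16, 39), (34, 16, 39)  [2]
  a=35..36: none
  a=37: (37, -24, 38), (37, 24, 38)  [2]
  a=38..41: none
Total reduced forms: 1 + 1 + 2 + 2 + 2 + 2 + 2 + 2 + 2 + 2 + 2 + 2 + 2 + 2 + 2 + 4 + 2 + 2 = 36
h = 36

36


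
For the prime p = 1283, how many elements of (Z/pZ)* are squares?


For prime p, the number of non-zero quadratic residues is (p-1)/2.
= (1283-1)/2
= 641

641


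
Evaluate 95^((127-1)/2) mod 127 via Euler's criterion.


p = 127 is prime and the exponent is (p-1)/2 = 63, so by Euler's criterion 95^63 = (95/127) = +1 or -1 mod 127.
Compute by square-and-multiply:
  63 = 32 + 16 + 8 + 4 + 2 + 1 (binary 111111)
  Repeated squaring mod 127: 95^1 = 95, 95^2 = 8, 95^4 = 64, 95^8 = 32, 95^16 = 8, 95^32 = 64
  95^63 = 95^32 * 95^16 * 95^8 * 95^4 * 95^2 * 95^1 = 64 * 8 * 32 * 64 * 8 * 95 mod 127
    64 * 8 = 512 = 4 mod 127
    4 * 32 = 128 = 1 mod 127
    1 * 64 = 64 = 64 mod 127
    64 * 8 = 512 = 4 mod 127
    4 * 95 = 380 = 126 mod 127
  95^63 = 126 mod 127
Result 126 = p - 1 = -1 mod 127: 95 is a quadratic non-residue mod 127. As a residue in [0, p-1] the value is 126.
95^63 mod 127 = 126

126


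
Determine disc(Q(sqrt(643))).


For K = Q(sqrt(d)) with d squarefree: disc(K) = d if d = 1 mod 4, and disc(K) = 4d if d = 2 or 3 mod 4.
Here d = 643, and d mod 4 = 3.
d = 3 mod 4, not 1 (O_K = Z[sqrt(d)]), so disc(K) = 4d = 4 * (643) = 2572

2572


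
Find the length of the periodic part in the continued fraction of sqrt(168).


Run the CF algorithm for sqrt(168).
a_0 = floor(sqrt(168)) = 12; set m_0=0, q_0=1.
Recurrence: m' = q*a - m,  q' = (d - m'^2)/q,  a' = floor((a_0 + m')/q').
  step 1: m=12, q=24, a=1
  step 2: m=12, q=1, a=24
a_2 = 2*a_0 = 24, so the period closes here.
sqrt(168) = [12; 1, 24]
Period length = 2

2


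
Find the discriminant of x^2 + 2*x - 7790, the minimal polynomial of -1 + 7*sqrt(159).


The element -1 + 7*sqrt(159) has minimal polynomial:
x^2 + 2*x - 7790
Discriminant = (2)^2 - 4*(-7790)
= 4 + 31160
= 31164

31164


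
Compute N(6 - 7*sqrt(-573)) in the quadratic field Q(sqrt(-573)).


N(a + b*sqrt(d)) = a^2 - d*b^2
= (6)^2 - (-573)*(-7)^2
= 36 + 28077
= 28113

28113


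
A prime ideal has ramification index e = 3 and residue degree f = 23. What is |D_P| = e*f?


|D_P| = e * f
= 3 * 23
= 69

69


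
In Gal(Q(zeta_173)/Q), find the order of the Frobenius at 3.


The Frobenius at p in Gal(Q(zeta_n)/Q) = (Z/nZ)* is the class of p, so its order is ord_173(3), the smallest k >= 1 with 3^k = 1 mod 173.
n = 173 = 173, phi(173) = 172; the order divides phi(n).
Divisors of 172: 1, 2, 4, 43, 86, 172
Repeated squaring mod 173: 3^1 = 3, 3^2 = 9, 3^4 = 81, 3^8 = 160, 3^16 = 169, 3^32 = 16, 3^64 = 83, 3^128 = 142
Test divisors in increasing order:
  k=1: 3^1 = 3 mod 173
  k=2: 3^2 = 9 mod 173
  k=4: 3^4 = 81 mod 173
  k=43: 3^43 = 16 * 160 * 9 * 3 = 93 mod 173
  k=86: 3^86 = 83 * 169 * 81 * 9 = 172 mod 173
  k=172: 3^172 = 142 * 16 * 160 * 81 = 1 mod 173  <- first divisor giving 1
Order = 172

172


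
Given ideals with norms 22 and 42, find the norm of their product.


N(IJ) = N(I) * N(J)
= 22 * 42
= 924

924


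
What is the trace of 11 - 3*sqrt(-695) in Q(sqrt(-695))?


Tr(a + b*sqrt(d)) = (a + b*sqrt(d)) + (a - b*sqrt(d)) = 2a
= 2 * (11)
= 22

22


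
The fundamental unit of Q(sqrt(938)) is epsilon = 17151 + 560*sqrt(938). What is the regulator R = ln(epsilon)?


epsilon = 17151 + 560*sqrt(938)
= 34302.0000
R = ln(34302.0000)
= 10.4430

10.4430


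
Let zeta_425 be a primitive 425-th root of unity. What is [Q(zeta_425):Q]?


The degree equals Euler's totient phi(425).
425 = 5^2 * 17
phi(425) = 320

320


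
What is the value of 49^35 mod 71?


p = 71 is prime and the exponent is (p-1)/2 = 35, so by Euler's criterion 49^35 = (49/71) = +1 or -1 mod 71.
Compute by square-and-multiply:
  35 = 32 + 2 + 1 (binary 100011)
  Repeated squaring mod 71: 49^1 = 49, 49^2 = 58, 49^4 = 27, 49^8 = 19, 49^16 = 6, 49^32 = 36
  49^35 = 49^32 * 49^2 * 49^1 = 36 * 58 * 49 mod 71
    36 * 58 = 2088 = 29 mod 71
    29 * 49 = 1421 = 1 mod 71
  49^35 = 1 mod 71
Result 1: 49 is a quadratic residue mod 71.
49^35 mod 71 = 1

1
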